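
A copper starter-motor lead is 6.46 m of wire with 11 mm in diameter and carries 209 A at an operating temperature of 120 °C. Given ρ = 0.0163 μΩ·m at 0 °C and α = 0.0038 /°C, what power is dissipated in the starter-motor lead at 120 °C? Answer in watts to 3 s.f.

70.5 W

ρ = 0.0163 μΩ·m = 1.63×10^-8 Ω·m
A = π(d/2)² = π(5.5000e-03 m)² = 9.503e-05 m²
R₍0₎ = ρL/A = (1.63×10^-8)(6.46)/(9.503e-05) = 0.001108 Ω
R₍120₎ = R₍0₎(1 + αΔT) = 0.001108 × (1 + 0.0038×120) = 0.001613 Ω
P = I²R = (209)² × 0.001613 = 70.5 W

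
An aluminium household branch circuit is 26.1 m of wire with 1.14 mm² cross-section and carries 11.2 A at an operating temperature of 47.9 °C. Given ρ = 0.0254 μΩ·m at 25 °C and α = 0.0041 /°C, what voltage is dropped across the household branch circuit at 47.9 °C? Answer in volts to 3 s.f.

7.12 V

ρ = 0.0254 μΩ·m = 2.54×10^-8 Ω·m
A = 1.14 mm² = 1.140e-06 m²
R₍25₎ = ρL/A = (2.54×10^-8)(26.1)/(1.140e-06) = 0.5815 Ω
R₍47.9₎ = R₍25₎(1 + αΔT) = 0.5815 × (1 + 0.0041×22.9) = 0.6361 Ω
V = IR = 11.2 × 0.6361 = 7.12 V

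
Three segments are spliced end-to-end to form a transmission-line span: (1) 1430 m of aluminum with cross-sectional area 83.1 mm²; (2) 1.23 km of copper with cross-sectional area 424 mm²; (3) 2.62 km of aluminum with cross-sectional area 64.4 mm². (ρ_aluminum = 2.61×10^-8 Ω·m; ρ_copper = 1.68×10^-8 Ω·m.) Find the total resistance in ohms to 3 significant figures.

Seg 1: A = 83.1 mm² = 8.310e-05 m²
R_1 = (2.61×10^-8)(1430)/(8.310e-05) = 0.4491 Ω
Seg 2: A = 424 mm² = 4.240e-04 m²
R_2 = (1.68×10^-8)(1230)/(4.240e-04) = 0.04874 Ω
Seg 3: A = 64.4 mm² = 6.440e-05 m²
R_3 = (2.61×10^-8)(2620)/(6.440e-05) = 1.062 Ω
R_total = R_1 + R_2 + R_3 = 1.56 Ω

1.56 Ω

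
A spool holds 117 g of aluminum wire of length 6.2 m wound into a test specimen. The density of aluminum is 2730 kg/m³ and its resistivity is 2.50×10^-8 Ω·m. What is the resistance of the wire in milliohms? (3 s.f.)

A = m/(density·L) = 0.117/(2730×6.2) = 6.9124e-06 m²
R = ρL/A = (2.50×10^-8)(6.2)/(6.9124e-06) = 22.4 mΩ

22.4 mΩ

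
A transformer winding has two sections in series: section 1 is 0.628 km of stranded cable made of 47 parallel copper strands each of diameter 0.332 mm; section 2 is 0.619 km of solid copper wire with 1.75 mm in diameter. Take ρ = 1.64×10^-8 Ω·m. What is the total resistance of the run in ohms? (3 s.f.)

Section 1: A_strand = π(1.6600e-04)² = 8.657e-08 m²; R₁ = ρL/(N·A_s) = (1.64×10^-8)(628)/(47×8.657e-08) = 2.531 Ω
Section 2: A = π(d/2)² = π(8.7500e-04 m)² = 2.405e-06 m²
R₂ = (1.64×10^-8)(619)/(2.405e-06) = 4.221 Ω
R = R₁ + R₂ = 6.75 Ω

6.75 Ω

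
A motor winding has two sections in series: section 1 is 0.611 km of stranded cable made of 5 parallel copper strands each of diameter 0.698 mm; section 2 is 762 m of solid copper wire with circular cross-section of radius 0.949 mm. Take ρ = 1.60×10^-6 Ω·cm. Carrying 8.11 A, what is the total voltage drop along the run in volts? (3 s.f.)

76.4 V

ρ = 1.60×10^-6 Ω·cm = 1.60×10^-8 Ω·m
Section 1: A_strand = π(3.4900e-04)² = 3.826e-07 m²; R₁ = ρL/(N·A_s) = (1.60×10^-8)(611)/(5×3.826e-07) = 5.11 Ω
Section 2: A = πr² = π(9.4900e-04 m)² = 2.829e-06 m²
R₂ = (1.60×10^-8)(762)/(2.829e-06) = 4.309 Ω
R = R₁ + R₂ = 9.419 Ω
V = IR = 8.11 × 9.419 = 76.4 V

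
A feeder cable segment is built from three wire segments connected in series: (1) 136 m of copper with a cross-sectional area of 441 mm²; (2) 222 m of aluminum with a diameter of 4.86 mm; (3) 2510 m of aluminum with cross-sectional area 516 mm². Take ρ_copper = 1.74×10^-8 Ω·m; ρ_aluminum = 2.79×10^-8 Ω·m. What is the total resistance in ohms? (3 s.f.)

0.475 Ω

Seg 1: A = 441 mm² = 4.410e-04 m²
R_1 = (1.74×10^-8)(136)/(4.410e-04) = 0.005366 Ω
Seg 2: A = π(d/2)² = π(2.4300e-03 m)² = 1.855e-05 m²
R_2 = (2.79×10^-8)(222)/(1.855e-05) = 0.3339 Ω
Seg 3: A = 516 mm² = 5.160e-04 m²
R_3 = (2.79×10^-8)(2510)/(5.160e-04) = 0.1357 Ω
R_total = R_1 + R_2 + R_3 = 0.475 Ω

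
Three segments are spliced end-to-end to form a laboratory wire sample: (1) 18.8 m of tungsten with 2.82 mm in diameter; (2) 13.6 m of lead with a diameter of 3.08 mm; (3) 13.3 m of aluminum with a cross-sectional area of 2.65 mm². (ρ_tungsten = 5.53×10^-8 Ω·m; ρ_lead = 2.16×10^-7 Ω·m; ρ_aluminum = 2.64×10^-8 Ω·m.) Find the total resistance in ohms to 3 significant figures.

Seg 1: A = π(d/2)² = π(1.4100e-03 m)² = 6.246e-06 m²
R_1 = (5.53×10^-8)(18.8)/(6.246e-06) = 0.1665 Ω
Seg 2: A = π(d/2)² = π(1.5400e-03 m)² = 7.451e-06 m²
R_2 = (2.16×10^-7)(13.6)/(7.451e-06) = 0.3943 Ω
Seg 3: A = 2.65 mm² = 2.650e-06 m²
R_3 = (2.64×10^-8)(13.3)/(2.650e-06) = 0.1325 Ω
R_total = R_1 + R_2 + R_3 = 0.693 Ω

0.693 Ω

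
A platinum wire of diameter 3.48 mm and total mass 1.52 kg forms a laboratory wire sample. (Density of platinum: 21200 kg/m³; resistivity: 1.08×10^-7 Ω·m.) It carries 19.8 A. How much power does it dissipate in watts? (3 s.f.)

A = π(d/2)² = π(1.7400e-03 m)² = 9.5115e-06 m²
L = m/(density·A) = 1.52/(21200×9.5115e-06) = 7.538 m
R = ρL/A = (1.08×10^-7)(7.538)/(9.5115e-06) = 0.08559 Ω
P = I²R = (19.8)² × 0.08559 = 33.6 W

33.6 W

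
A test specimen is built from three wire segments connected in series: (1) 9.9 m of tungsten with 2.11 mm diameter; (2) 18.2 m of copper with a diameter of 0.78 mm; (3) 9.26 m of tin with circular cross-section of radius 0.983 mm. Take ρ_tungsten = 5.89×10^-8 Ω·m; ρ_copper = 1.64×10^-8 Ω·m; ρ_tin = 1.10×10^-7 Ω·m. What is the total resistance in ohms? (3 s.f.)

1.13 Ω

Seg 1: A = π(d/2)² = π(1.0550e-03 m)² = 3.497e-06 m²
R_1 = (5.89×10^-8)(9.9)/(3.497e-06) = 0.1668 Ω
Seg 2: A = π(d/2)² = π(3.9000e-04 m)² = 4.778e-07 m²
R_2 = (1.64×10^-8)(18.2)/(4.778e-07) = 0.6246 Ω
Seg 3: A = πr² = π(9.8300e-04 m)² = 3.036e-06 m²
R_3 = (1.10×10^-7)(9.26)/(3.036e-06) = 0.3355 Ω
R_total = R_1 + R_2 + R_3 = 1.13 Ω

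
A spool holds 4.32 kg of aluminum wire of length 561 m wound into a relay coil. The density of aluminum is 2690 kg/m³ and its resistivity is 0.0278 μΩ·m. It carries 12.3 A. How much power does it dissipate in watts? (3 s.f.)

824 W

ρ = 0.0278 μΩ·m = 2.78×10^-8 Ω·m
A = m/(density·L) = 4.32/(2690×561) = 2.8627e-06 m²
R = ρL/A = (2.78×10^-8)(561)/(2.8627e-06) = 5.448 Ω
P = I²R = (12.3)² × 5.448 = 824 W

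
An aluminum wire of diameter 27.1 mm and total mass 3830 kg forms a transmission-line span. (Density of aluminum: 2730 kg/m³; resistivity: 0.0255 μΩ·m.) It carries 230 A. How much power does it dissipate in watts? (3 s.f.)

5690 W

ρ = 0.0255 μΩ·m = 2.55×10^-8 Ω·m
A = π(d/2)² = π(1.3550e-02 m)² = 5.7680e-04 m²
L = m/(density·A) = 3830/(2730×5.7680e-04) = 2432 m
R = ρL/A = (2.55×10^-8)(2432)/(5.7680e-04) = 0.1075 Ω
P = I²R = (230)² × 0.1075 = 5690 W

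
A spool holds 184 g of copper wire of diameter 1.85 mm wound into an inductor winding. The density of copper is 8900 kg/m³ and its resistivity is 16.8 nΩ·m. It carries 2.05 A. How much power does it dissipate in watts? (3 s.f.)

ρ = 16.8 nΩ·m = 1.68×10^-8 Ω·m
A = π(d/2)² = π(9.2500e-04 m)² = 2.6880e-06 m²
L = m/(density·A) = 0.184/(8900×2.6880e-06) = 7.691 m
R = ρL/A = (1.68×10^-8)(7.691)/(2.6880e-06) = 0.04807 Ω
P = I²R = (2.05)² × 0.04807 = 0.202 W

0.202 W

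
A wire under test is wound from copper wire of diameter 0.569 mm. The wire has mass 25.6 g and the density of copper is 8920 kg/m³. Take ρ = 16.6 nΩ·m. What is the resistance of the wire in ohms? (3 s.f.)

0.737 Ω

ρ = 16.6 nΩ·m = 1.66×10^-8 Ω·m
A = π(d/2)² = π(2.8450e-04 m)² = 2.5428e-07 m²
L = m/(density·A) = 0.0256/(8920×2.5428e-07) = 11.29 m
R = ρL/A = (1.66×10^-8)(11.29)/(2.5428e-07) = 0.737 Ω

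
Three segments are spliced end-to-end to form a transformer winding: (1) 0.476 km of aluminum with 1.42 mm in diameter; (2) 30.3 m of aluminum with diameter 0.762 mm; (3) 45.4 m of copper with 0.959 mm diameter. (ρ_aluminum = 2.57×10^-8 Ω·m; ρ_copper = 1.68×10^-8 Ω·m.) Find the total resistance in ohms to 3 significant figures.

Seg 1: A = π(d/2)² = π(7.1000e-04 m)² = 1.584e-06 m²
R_1 = (2.57×10^-8)(476)/(1.584e-06) = 7.725 Ω
Seg 2: A = π(d/2)² = π(3.8100e-04 m)² = 4.560e-07 m²
R_2 = (2.57×10^-8)(30.3)/(4.560e-07) = 1.708 Ω
Seg 3: A = π(d/2)² = π(4.7950e-04 m)² = 7.223e-07 m²
R_3 = (1.68×10^-8)(45.4)/(7.223e-07) = 1.056 Ω
R_total = R_1 + R_2 + R_3 = 10.5 Ω

10.5 Ω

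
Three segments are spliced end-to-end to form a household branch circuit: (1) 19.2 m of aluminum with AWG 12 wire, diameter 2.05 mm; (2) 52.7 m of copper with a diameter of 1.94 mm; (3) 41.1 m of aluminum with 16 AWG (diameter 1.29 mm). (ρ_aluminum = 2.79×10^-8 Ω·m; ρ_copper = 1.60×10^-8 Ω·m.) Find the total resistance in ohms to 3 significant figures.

1.32 Ω

Seg 1: A = π(2.05/2 mm)² = π(1.0250e-03 m)² = 3.301e-06 m²
R_1 = (2.79×10^-8)(19.2)/(3.301e-06) = 0.1623 Ω
Seg 2: A = π(d/2)² = π(9.7000e-04 m)² = 2.956e-06 m²
R_2 = (1.60×10^-8)(52.7)/(2.956e-06) = 0.2853 Ω
Seg 3: A = π(1.29/2 mm)² = π(6.4500e-04 m)² = 1.307e-06 m²
R_3 = (2.79×10^-8)(41.1)/(1.307e-06) = 0.8774 Ω
R_total = R_1 + R_2 + R_3 = 1.32 Ω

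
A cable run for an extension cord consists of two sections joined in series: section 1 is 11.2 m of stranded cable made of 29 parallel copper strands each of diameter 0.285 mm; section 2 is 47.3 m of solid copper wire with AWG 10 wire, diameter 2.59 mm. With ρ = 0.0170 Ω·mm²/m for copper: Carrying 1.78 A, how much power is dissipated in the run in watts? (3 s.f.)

ρ = 0.0170 Ω·mm²/m = 1.70×10^-8 Ω·m
Section 1: A_strand = π(1.4250e-04)² = 6.379e-08 m²; R₁ = ρL/(N·A_s) = (1.70×10^-8)(11.2)/(29×6.379e-08) = 0.1029 Ω
Section 2: A = π(2.59/2 mm)² = π(1.2950e-03 m)² = 5.269e-06 m²
R₂ = (1.70×10^-8)(47.3)/(5.269e-06) = 0.1526 Ω
R = R₁ + R₂ = 0.2555 Ω
P = I²R = (1.78)² × 0.2555 = 0.810 W

0.810 W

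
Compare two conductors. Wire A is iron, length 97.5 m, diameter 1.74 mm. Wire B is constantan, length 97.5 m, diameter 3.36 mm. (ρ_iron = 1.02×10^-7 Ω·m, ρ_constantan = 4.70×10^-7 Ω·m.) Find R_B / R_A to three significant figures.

R ∝ ρL/d², so R_B/R_A = (ρ_B/ρ_A) × (d_A/d_B)²
= (4.70×10^-7/1.02×10^-7) × (1.74/3.36)² = 1.24

1.24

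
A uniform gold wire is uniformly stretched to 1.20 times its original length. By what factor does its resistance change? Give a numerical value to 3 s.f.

1.44

Volume constant ⇒ A' = A/k with k = 1.2. R' = ρ(kL)/(A/k) = k²R.
Factor = 1.44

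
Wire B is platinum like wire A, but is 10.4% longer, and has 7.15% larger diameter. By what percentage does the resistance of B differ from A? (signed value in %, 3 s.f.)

R ∝ L/d², so R_B/R_A = (1 + 10.4/100) × (1 + 7.15/100)⁻²
= 1.104 × 0.871 = 0.9616
(R_B − R_A)/R_A = 0.9616 − 1 = -3.84%

-3.84%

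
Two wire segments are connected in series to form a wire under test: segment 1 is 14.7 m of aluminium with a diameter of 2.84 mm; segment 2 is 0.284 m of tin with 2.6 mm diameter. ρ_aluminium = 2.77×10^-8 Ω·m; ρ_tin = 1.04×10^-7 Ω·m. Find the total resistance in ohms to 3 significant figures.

0.0698 Ω

Segment 1: A = π(d/2)² = π(1.4200e-03 m)² = 6.335e-06 m²
R₁ = ρL/A = (2.77×10^-8)(14.7)/(6.335e-06) = 0.06428 Ω
Segment 2: A = π(d/2)² = π(1.3000e-03 m)² = 5.309e-06 m²
R₂ = (1.04×10^-7)(0.284)/(5.309e-06) = 0.005563 Ω
R = R₁ + R₂ = 0.0698 Ω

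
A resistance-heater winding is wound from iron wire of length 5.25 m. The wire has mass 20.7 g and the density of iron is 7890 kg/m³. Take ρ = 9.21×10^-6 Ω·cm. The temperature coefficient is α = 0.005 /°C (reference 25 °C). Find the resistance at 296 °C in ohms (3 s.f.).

ρ = 9.21×10^-6 Ω·cm = 9.21×10^-8 Ω·m
A = m/(density·L) = 0.0207/(7890×5.25) = 4.9973e-07 m²
R = ρL/A = (9.21×10^-8)(5.25)/(4.9973e-07) = 0.9676 Ω
R(296 °C) = 0.9676 × (1 + 0.005×271) = 2.28 Ω

2.28 Ω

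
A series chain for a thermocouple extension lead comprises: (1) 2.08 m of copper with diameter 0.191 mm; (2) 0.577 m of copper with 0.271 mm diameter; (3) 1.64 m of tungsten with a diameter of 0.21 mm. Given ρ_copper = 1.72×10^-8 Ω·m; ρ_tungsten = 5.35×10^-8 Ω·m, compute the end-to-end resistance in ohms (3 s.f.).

Seg 1: A = π(d/2)² = π(9.5500e-05 m)² = 2.865e-08 m²
R_1 = (1.72×10^-8)(2.08)/(2.865e-08) = 1.249 Ω
Seg 2: A = π(d/2)² = π(1.3550e-04 m)² = 5.768e-08 m²
R_2 = (1.72×10^-8)(0.577)/(5.768e-08) = 0.1721 Ω
Seg 3: A = π(d/2)² = π(1.0500e-04 m)² = 3.464e-08 m²
R_3 = (5.35×10^-8)(1.64)/(3.464e-08) = 2.533 Ω
R_total = R_1 + R_2 + R_3 = 3.95 Ω

3.95 Ω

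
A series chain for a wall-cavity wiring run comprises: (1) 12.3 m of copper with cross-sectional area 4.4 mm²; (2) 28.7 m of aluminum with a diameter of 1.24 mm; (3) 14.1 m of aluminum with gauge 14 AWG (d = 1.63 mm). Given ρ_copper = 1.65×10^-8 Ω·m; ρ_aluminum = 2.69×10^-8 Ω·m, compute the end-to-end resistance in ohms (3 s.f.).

Seg 1: A = 4.4 mm² = 4.400e-06 m²
R_1 = (1.65×10^-8)(12.3)/(4.400e-06) = 0.04612 Ω
Seg 2: A = π(d/2)² = π(6.2000e-04 m)² = 1.208e-06 m²
R_2 = (2.69×10^-8)(28.7)/(1.208e-06) = 0.6393 Ω
Seg 3: A = π(1.63/2 mm)² = π(8.1500e-04 m)² = 2.087e-06 m²
R_3 = (2.69×10^-8)(14.1)/(2.087e-06) = 0.1818 Ω
R_total = R_1 + R_2 + R_3 = 0.867 Ω

0.867 Ω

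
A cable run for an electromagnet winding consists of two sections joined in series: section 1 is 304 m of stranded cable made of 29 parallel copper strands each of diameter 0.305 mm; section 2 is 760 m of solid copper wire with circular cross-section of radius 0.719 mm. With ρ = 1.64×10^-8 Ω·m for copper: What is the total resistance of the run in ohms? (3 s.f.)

10.0 Ω

Section 1: A_strand = π(1.5250e-04)² = 7.306e-08 m²; R₁ = ρL/(N·A_s) = (1.64×10^-8)(304)/(29×7.306e-08) = 2.353 Ω
Section 2: A = πr² = π(7.1900e-04 m)² = 1.624e-06 m²
R₂ = (1.64×10^-8)(760)/(1.624e-06) = 7.674 Ω
R = R₁ + R₂ = 10.0 Ω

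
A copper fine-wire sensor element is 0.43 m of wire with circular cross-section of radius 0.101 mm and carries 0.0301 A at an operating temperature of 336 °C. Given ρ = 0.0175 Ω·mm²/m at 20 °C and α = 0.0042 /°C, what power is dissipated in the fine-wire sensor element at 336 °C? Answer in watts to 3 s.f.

4.95×10^-4 W

ρ = 0.0175 Ω·mm²/m = 1.75×10^-8 Ω·m
A = πr² = π(1.0100e-04 m)² = 3.205e-08 m²
R₍20₎ = ρL/A = (1.75×10^-8)(0.43)/(3.205e-08) = 0.2348 Ω
R₍336₎ = R₍20₎(1 + αΔT) = 0.2348 × (1 + 0.0042×316) = 0.5464 Ω
P = I²R = (0.0301)² × 0.5464 = 4.95×10^-4 W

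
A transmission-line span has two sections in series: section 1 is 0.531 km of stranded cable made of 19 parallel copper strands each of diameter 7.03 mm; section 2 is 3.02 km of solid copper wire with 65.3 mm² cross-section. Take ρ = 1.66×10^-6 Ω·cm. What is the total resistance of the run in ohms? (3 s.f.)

ρ = 1.66×10^-6 Ω·cm = 1.66×10^-8 Ω·m
Section 1: A_strand = π(3.5150e-03)² = 3.882e-05 m²; R₁ = ρL/(N·A_s) = (1.66×10^-8)(531)/(19×3.882e-05) = 0.01195 Ω
Section 2: A = 65.3 mm² = 6.530e-05 m²
R₂ = (1.66×10^-8)(3020)/(6.530e-05) = 0.7677 Ω
R = R₁ + R₂ = 0.780 Ω

0.780 Ω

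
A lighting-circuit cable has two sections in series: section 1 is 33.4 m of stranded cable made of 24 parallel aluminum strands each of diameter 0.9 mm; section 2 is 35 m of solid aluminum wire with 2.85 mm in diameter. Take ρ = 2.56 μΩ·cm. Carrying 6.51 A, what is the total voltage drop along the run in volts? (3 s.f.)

ρ = 2.56 μΩ·cm = 2.56×10^-8 Ω·m
Section 1: A_strand = π(4.5000e-04)² = 6.362e-07 m²; R₁ = ρL/(N·A_s) = (2.56×10^-8)(33.4)/(24×6.362e-07) = 0.056 Ω
Section 2: A = π(d/2)² = π(1.4250e-03 m)² = 6.379e-06 m²
R₂ = (2.56×10^-8)(35)/(6.379e-06) = 0.1405 Ω
R = R₁ + R₂ = 0.1965 Ω
V = IR = 6.51 × 0.1965 = 1.28 V

1.28 V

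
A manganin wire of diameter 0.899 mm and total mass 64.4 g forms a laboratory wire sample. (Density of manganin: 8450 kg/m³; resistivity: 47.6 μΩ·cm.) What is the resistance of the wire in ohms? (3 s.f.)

9.00 Ω

ρ = 47.6 μΩ·cm = 4.76×10^-7 Ω·m
A = π(d/2)² = π(4.4950e-04 m)² = 6.3476e-07 m²
L = m/(density·A) = 0.0644/(8450×6.3476e-07) = 12.01 m
R = ρL/A = (4.76×10^-7)(12.01)/(6.3476e-07) = 9.00 Ω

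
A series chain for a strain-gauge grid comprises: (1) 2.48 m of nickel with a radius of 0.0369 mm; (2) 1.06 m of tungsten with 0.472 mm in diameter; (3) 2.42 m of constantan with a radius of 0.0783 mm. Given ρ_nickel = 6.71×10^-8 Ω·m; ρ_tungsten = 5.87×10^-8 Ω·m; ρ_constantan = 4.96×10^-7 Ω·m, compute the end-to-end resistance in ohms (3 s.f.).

102 Ω

Seg 1: A = πr² = π(3.6900e-05 m)² = 4.278e-09 m²
R_1 = (6.71×10^-8)(2.48)/(4.278e-09) = 38.9 Ω
Seg 2: A = π(d/2)² = π(2.3600e-04 m)² = 1.750e-07 m²
R_2 = (5.87×10^-8)(1.06)/(1.750e-07) = 0.3556 Ω
Seg 3: A = πr² = π(7.8300e-05 m)² = 1.926e-08 m²
R_3 = (4.96×10^-7)(2.42)/(1.926e-08) = 62.32 Ω
R_total = R_1 + R_2 + R_3 = 102 Ω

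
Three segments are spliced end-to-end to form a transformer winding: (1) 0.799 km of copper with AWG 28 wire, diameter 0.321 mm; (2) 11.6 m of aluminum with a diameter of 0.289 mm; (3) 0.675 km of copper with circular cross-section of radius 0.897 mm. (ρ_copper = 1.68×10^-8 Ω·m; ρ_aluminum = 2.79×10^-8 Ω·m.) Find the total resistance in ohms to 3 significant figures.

175 Ω

Seg 1: A = π(0.321/2 mm)² = π(1.6050e-04 m)² = 8.093e-08 m²
R_1 = (1.68×10^-8)(799)/(8.093e-08) = 165.9 Ω
Seg 2: A = π(d/2)² = π(1.4450e-04 m)² = 6.560e-08 m²
R_2 = (2.79×10^-8)(11.6)/(6.560e-08) = 4.934 Ω
Seg 3: A = πr² = π(8.9700e-04 m)² = 2.528e-06 m²
R_3 = (1.68×10^-8)(675)/(2.528e-06) = 4.486 Ω
R_total = R_1 + R_2 + R_3 = 175 Ω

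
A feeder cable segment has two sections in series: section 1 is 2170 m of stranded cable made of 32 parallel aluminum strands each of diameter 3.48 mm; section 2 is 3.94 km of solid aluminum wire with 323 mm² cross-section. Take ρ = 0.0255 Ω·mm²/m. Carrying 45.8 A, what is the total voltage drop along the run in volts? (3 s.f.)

ρ = 0.0255 Ω·mm²/m = 2.55×10^-8 Ω·m
Section 1: A_strand = π(1.7400e-03)² = 9.511e-06 m²; R₁ = ρL/(N·A_s) = (2.55×10^-8)(2170)/(32×9.511e-06) = 0.1818 Ω
Section 2: A = 323 mm² = 3.230e-04 m²
R₂ = (2.55×10^-8)(3940)/(3.230e-04) = 0.3111 Ω
R = R₁ + R₂ = 0.4929 Ω
V = IR = 45.8 × 0.4929 = 22.6 V

22.6 V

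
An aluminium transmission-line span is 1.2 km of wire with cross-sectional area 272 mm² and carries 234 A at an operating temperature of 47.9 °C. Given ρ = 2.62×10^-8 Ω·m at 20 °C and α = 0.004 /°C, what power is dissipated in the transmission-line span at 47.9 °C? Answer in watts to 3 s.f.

7040 W

A = 272 mm² = 2.720e-04 m²
R₍20₎ = ρL/A = (2.62×10^-8)(1200)/(2.720e-04) = 0.1156 Ω
R₍47.9₎ = R₍20₎(1 + αΔT) = 0.1156 × (1 + 0.004×27.9) = 0.1285 Ω
P = I²R = (234)² × 0.1285 = 7040 W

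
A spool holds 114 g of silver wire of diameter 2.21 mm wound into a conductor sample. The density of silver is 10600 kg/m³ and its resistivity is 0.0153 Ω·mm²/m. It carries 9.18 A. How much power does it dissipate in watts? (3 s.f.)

0.942 W

ρ = 0.0153 Ω·mm²/m = 1.53×10^-8 Ω·m
A = π(d/2)² = π(1.1050e-03 m)² = 3.8360e-06 m²
L = m/(density·A) = 0.114/(10600×3.8360e-06) = 2.804 m
R = ρL/A = (1.53×10^-8)(2.804)/(3.8360e-06) = 0.01118 Ω
P = I²R = (9.18)² × 0.01118 = 0.942 W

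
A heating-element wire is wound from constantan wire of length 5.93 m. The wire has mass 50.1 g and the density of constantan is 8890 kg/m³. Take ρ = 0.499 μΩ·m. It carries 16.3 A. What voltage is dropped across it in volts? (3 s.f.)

ρ = 0.499 μΩ·m = 4.99×10^-7 Ω·m
A = m/(density·L) = 0.0501/(8890×5.93) = 9.5034e-07 m²
R = ρL/A = (4.99×10^-7)(5.93)/(9.5034e-07) = 3.114 Ω
V = IR = 16.3 × 3.114 = 50.8 V

50.8 V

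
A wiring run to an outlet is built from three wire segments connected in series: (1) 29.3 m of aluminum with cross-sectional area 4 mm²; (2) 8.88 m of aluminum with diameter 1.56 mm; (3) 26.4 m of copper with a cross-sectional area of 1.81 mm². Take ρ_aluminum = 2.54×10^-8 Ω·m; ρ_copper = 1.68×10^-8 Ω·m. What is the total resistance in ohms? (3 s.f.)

Seg 1: A = 4 mm² = 4.000e-06 m²
R_1 = (2.54×10^-8)(29.3)/(4.000e-06) = 0.1861 Ω
Seg 2: A = π(d/2)² = π(7.8000e-04 m)² = 1.911e-06 m²
R_2 = (2.54×10^-8)(8.88)/(1.911e-06) = 0.118 Ω
Seg 3: A = 1.81 mm² = 1.810e-06 m²
R_3 = (1.68×10^-8)(26.4)/(1.810e-06) = 0.245 Ω
R_total = R_1 + R_2 + R_3 = 0.549 Ω

0.549 Ω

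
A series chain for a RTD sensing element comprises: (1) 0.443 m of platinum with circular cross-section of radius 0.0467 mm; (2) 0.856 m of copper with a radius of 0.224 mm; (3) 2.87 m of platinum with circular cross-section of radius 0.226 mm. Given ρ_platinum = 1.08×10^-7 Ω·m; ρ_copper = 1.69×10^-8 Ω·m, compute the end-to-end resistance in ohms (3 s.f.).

9.01 Ω

Seg 1: A = πr² = π(4.6700e-05 m)² = 6.851e-09 m²
R_1 = (1.08×10^-7)(0.443)/(6.851e-09) = 6.983 Ω
Seg 2: A = πr² = π(2.2400e-04 m)² = 1.576e-07 m²
R_2 = (1.69×10^-8)(0.856)/(1.576e-07) = 0.09177 Ω
Seg 3: A = πr² = π(2.2600e-04 m)² = 1.605e-07 m²
R_3 = (1.08×10^-7)(2.87)/(1.605e-07) = 1.932 Ω
R_total = R_1 + R_2 + R_3 = 9.01 Ω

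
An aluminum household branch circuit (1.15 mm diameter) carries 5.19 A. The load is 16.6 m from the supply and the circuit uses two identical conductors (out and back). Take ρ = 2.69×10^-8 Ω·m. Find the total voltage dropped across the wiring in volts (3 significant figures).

4.46 V

A = π(d/2)² = π(5.7500e-04 m)² = 1.039e-06 m²
Total conductor length (both ways) L = 2 × 16.6 = 33.2 m
R = ρL/A = (2.69×10^-8)(33.2)/(1.039e-06) = 0.8598 Ω
V = IR = 5.19 × 0.8598 = 4.46 V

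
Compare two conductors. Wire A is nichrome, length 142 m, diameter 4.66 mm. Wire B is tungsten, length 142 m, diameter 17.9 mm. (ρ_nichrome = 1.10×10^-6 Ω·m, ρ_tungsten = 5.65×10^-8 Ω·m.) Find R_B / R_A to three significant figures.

R ∝ ρL/d², so R_B/R_A = (ρ_B/ρ_A) × (d_A/d_B)²
= (5.65×10^-8/1.10×10^-6) × (4.66/17.9)² = 0.00348

0.00348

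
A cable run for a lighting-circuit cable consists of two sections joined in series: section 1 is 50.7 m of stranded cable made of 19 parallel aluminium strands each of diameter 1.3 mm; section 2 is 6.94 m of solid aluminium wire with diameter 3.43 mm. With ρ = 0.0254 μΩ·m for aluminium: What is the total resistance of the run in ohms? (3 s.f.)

0.0701 Ω

ρ = 0.0254 μΩ·m = 2.54×10^-8 Ω·m
Section 1: A_strand = π(6.5000e-04)² = 1.327e-06 m²; R₁ = ρL/(N·A_s) = (2.54×10^-8)(50.7)/(19×1.327e-06) = 0.05106 Ω
Section 2: A = π(d/2)² = π(1.7150e-03 m)² = 9.240e-06 m²
R₂ = (2.54×10^-8)(6.94)/(9.240e-06) = 0.01908 Ω
R = R₁ + R₂ = 0.0701 Ω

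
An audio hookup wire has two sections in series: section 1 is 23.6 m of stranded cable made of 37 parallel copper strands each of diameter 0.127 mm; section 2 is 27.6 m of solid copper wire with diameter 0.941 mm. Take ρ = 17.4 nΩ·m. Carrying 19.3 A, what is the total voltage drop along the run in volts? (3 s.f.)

30.2 V

ρ = 17.4 nΩ·m = 1.74×10^-8 Ω·m
Section 1: A_strand = π(6.3500e-05)² = 1.267e-08 m²; R₁ = ρL/(N·A_s) = (1.74×10^-8)(23.6)/(37×1.267e-08) = 0.8761 Ω
Section 2: A = π(d/2)² = π(4.7050e-04 m)² = 6.955e-07 m²
R₂ = (1.74×10^-8)(27.6)/(6.955e-07) = 0.6905 Ω
R = R₁ + R₂ = 1.567 Ω
V = IR = 19.3 × 1.567 = 30.2 V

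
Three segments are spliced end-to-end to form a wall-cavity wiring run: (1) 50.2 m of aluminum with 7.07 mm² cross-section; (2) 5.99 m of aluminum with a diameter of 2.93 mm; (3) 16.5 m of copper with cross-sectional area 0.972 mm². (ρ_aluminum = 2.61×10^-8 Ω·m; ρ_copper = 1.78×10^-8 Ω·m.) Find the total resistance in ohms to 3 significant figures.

Seg 1: A = 7.07 mm² = 7.070e-06 m²
R_1 = (2.61×10^-8)(50.2)/(7.070e-06) = 0.1853 Ω
Seg 2: A = π(d/2)² = π(1.4650e-03 m)² = 6.743e-06 m²
R_2 = (2.61×10^-8)(5.99)/(6.743e-06) = 0.02319 Ω
Seg 3: A = 0.972 mm² = 9.720e-07 m²
R_3 = (1.78×10^-8)(16.5)/(9.720e-07) = 0.3022 Ω
R_total = R_1 + R_2 + R_3 = 0.511 Ω

0.511 Ω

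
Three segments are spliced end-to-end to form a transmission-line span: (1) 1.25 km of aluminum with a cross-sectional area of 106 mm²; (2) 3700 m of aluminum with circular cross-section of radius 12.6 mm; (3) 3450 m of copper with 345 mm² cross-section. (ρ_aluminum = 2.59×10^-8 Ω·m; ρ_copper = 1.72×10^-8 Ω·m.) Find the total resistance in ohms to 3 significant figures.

0.670 Ω

Seg 1: A = 106 mm² = 1.060e-04 m²
R_1 = (2.59×10^-8)(1250)/(1.060e-04) = 0.3054 Ω
Seg 2: A = πr² = π(1.2600e-02 m)² = 4.988e-04 m²
R_2 = (2.59×10^-8)(3700)/(4.988e-04) = 0.1921 Ω
Seg 3: A = 345 mm² = 3.450e-04 m²
R_3 = (1.72×10^-8)(3450)/(3.450e-04) = 0.172 Ω
R_total = R_1 + R_2 + R_3 = 0.670 Ω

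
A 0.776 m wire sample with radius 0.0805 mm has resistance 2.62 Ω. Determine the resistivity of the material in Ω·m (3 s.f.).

A = πr² = π(8.0500e-05 m)² = 2.036e-08 m²
ρ = RA/L = (2.62)(2.036e-08)/(0.776) = 6.87×10^-8 Ω·m

6.87×10^-8 Ω·m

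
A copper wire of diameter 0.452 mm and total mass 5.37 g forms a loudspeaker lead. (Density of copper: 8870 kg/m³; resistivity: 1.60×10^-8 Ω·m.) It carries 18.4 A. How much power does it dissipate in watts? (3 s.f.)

A = π(d/2)² = π(2.2600e-04 m)² = 1.6046e-07 m²
L = m/(density·A) = 0.00537/(8870×1.6046e-07) = 3.773 m
R = ρL/A = (1.60×10^-8)(3.773)/(1.6046e-07) = 0.3762 Ω
P = I²R = (18.4)² × 0.3762 = 127 W

127 W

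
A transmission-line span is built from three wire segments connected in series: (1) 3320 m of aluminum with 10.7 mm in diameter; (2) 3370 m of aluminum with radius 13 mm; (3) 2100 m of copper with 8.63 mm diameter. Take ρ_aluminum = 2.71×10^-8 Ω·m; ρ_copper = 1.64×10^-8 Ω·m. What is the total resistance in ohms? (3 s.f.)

Seg 1: A = π(d/2)² = π(5.3500e-03 m)² = 8.992e-05 m²
R_1 = (2.71×10^-8)(3320)/(8.992e-05) = 1.001 Ω
Seg 2: A = πr² = π(1.3000e-02 m)² = 5.309e-04 m²
R_2 = (2.71×10^-8)(3370)/(5.309e-04) = 0.172 Ω
Seg 3: A = π(d/2)² = π(4.3150e-03 m)² = 5.849e-05 m²
R_3 = (1.64×10^-8)(2100)/(5.849e-05) = 0.5888 Ω
R_total = R_1 + R_2 + R_3 = 1.76 Ω

1.76 Ω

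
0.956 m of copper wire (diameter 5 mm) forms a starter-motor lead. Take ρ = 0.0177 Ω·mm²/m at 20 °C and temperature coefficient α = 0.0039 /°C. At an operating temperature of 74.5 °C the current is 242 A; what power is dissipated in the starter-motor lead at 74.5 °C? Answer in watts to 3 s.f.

61.2 W

ρ = 0.0177 Ω·mm²/m = 1.77×10^-8 Ω·m
A = π(d/2)² = π(2.5000e-03 m)² = 1.963e-05 m²
R₍20₎ = ρL/A = (1.77×10^-8)(0.956)/(1.963e-05) = 8.618×10^-4 Ω
R₍74.5₎ = R₍20₎(1 + αΔT) = 8.618×10^-4 × (1 + 0.0039×54.5) = 0.001045 Ω
P = I²R = (242)² × 0.001045 = 61.2 W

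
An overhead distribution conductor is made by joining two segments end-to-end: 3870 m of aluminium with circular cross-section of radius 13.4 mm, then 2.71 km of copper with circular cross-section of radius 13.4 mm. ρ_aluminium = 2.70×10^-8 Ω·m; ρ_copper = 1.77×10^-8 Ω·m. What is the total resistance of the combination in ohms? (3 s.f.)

Segment 1: A = πr² = π(1.3400e-02 m)² = 5.641e-04 m²
R₁ = ρL/A = (2.70×10^-8)(3870)/(5.641e-04) = 0.1852 Ω
R₂ = (1.77×10^-8)(2710)/(5.641e-04) = 0.08503 Ω
R = R₁ + R₂ = 0.270 Ω

0.270 Ω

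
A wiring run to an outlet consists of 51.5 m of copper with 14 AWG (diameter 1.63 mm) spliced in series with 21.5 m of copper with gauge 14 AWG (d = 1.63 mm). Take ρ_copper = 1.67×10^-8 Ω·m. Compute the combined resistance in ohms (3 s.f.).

Segment 1: A = π(1.63/2 mm)² = π(8.1500e-04 m)² = 2.087e-06 m²
R₁ = ρL/A = (1.67×10^-8)(51.5)/(2.087e-06) = 0.4122 Ω
Segment 2: A = π(1.63/2 mm)² = π(8.1500e-04 m)² = 2.087e-06 m²
R₂ = (1.67×10^-8)(21.5)/(2.087e-06) = 0.1721 Ω
R = R₁ + R₂ = 0.584 Ω

0.584 Ω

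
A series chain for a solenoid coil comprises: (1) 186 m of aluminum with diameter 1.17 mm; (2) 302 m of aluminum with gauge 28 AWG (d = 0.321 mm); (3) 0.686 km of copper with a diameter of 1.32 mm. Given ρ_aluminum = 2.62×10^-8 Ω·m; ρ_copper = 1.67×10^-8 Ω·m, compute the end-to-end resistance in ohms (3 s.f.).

111 Ω

Seg 1: A = π(d/2)² = π(5.8500e-04 m)² = 1.075e-06 m²
R_1 = (2.62×10^-8)(186)/(1.075e-06) = 4.533 Ω
Seg 2: A = π(0.321/2 mm)² = π(1.6050e-04 m)² = 8.093e-08 m²
R_2 = (2.62×10^-8)(302)/(8.093e-08) = 97.77 Ω
Seg 3: A = π(d/2)² = π(6.6000e-04 m)² = 1.368e-06 m²
R_3 = (1.67×10^-8)(686)/(1.368e-06) = 8.371 Ω
R_total = R_1 + R_2 + R_3 = 111 Ω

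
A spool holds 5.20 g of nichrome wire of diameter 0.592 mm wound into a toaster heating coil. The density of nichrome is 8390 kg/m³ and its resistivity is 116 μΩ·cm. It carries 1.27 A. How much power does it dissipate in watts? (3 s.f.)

ρ = 116 μΩ·cm = 1.16×10^-6 Ω·m
A = π(d/2)² = π(2.9600e-04 m)² = 2.7525e-07 m²
L = m/(density·A) = 0.0052/(8390×2.7525e-07) = 2.252 m
R = ρL/A = (1.16×10^-6)(2.252)/(2.7525e-07) = 9.489 Ω
P = I²R = (1.27)² × 9.489 = 15.3 W

15.3 W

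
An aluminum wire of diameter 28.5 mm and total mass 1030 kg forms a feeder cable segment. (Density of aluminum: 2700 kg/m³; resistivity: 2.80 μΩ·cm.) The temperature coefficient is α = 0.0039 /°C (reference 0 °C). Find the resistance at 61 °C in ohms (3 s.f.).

ρ = 2.80 μΩ·cm = 2.80×10^-8 Ω·m
A = π(d/2)² = π(1.4250e-02 m)² = 6.3794e-04 m²
L = m/(density·A) = 1030/(2700×6.3794e-04) = 598 m
R = ρL/A = (2.80×10^-8)(598)/(6.3794e-04) = 0.02625 Ω
R(61 °C) = 0.02625 × (1 + 0.0039×61) = 0.0325 Ω

0.0325 Ω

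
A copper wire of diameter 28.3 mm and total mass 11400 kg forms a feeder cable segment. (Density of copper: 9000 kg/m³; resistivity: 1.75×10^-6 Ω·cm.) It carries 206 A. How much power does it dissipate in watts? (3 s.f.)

2380 W

ρ = 1.75×10^-6 Ω·cm = 1.75×10^-8 Ω·m
A = π(d/2)² = π(1.4150e-02 m)² = 6.2902e-04 m²
L = m/(density·A) = 11400/(9000×6.2902e-04) = 2014 m
R = ρL/A = (1.75×10^-8)(2014)/(6.2902e-04) = 0.05602 Ω
P = I²R = (206)² × 0.05602 = 2380 W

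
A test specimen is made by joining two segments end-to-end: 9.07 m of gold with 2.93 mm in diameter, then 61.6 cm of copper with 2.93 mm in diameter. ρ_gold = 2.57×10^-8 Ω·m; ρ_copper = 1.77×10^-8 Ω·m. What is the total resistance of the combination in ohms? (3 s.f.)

Segment 1: A = π(d/2)² = π(1.4650e-03 m)² = 6.743e-06 m²
R₁ = ρL/A = (2.57×10^-8)(9.07)/(6.743e-06) = 0.03457 Ω
R₂ = (1.77×10^-8)(0.616)/(6.743e-06) = 0.001617 Ω
R = R₁ + R₂ = 0.0362 Ω

0.0362 Ω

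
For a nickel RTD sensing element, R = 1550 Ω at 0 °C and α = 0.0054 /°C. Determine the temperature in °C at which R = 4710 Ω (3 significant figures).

R = R₀(1 + α(T − T₀)) ⇒ T = T₀ + (R/R₀ − 1)/α
T = 0 + (4710/1550 − 1)/0.0054 = 0 + (2.039)/0.0054 = 378 °C

378 °C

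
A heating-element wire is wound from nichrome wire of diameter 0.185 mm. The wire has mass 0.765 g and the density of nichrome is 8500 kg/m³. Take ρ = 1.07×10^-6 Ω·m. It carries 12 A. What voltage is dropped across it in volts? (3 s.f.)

A = π(d/2)² = π(9.2500e-05 m)² = 2.6880e-08 m²
L = m/(density·A) = 7.650×10^-4/(8500×2.6880e-08) = 3.348 m
R = ρL/A = (1.07×10^-6)(3.348)/(2.6880e-08) = 133.3 Ω
V = IR = 12 × 133.3 = 1600 V

1600 V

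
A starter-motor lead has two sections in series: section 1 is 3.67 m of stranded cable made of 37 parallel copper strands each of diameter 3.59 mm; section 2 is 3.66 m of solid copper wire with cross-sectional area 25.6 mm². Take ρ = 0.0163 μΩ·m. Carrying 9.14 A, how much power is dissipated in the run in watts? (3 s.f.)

ρ = 0.0163 μΩ·m = 1.63×10^-8 Ω·m
Section 1: A_strand = π(1.7950e-03)² = 1.012e-05 m²; R₁ = ρL/(N·A_s) = (1.63×10^-8)(3.67)/(37×1.012e-05) = 1.597×10^-4 Ω
Section 2: A = 25.6 mm² = 2.560e-05 m²
R₂ = (1.63×10^-8)(3.66)/(2.560e-05) = 0.00233 Ω
R = R₁ + R₂ = 0.00249 Ω
P = I²R = (9.14)² × 0.00249 = 0.208 W

0.208 W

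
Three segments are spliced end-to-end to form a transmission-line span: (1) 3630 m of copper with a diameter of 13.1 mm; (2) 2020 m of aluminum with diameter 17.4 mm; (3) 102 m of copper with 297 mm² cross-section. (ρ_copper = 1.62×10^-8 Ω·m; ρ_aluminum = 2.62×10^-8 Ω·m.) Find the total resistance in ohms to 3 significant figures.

0.664 Ω

Seg 1: A = π(d/2)² = π(6.5500e-03 m)² = 1.348e-04 m²
R_1 = (1.62×10^-8)(3630)/(1.348e-04) = 0.4363 Ω
Seg 2: A = π(d/2)² = π(8.7000e-03 m)² = 2.378e-04 m²
R_2 = (2.62×10^-8)(2020)/(2.378e-04) = 0.2226 Ω
Seg 3: A = 297 mm² = 2.970e-04 m²
R_3 = (1.62×10^-8)(102)/(2.970e-04) = 0.005564 Ω
R_total = R_1 + R_2 + R_3 = 0.664 Ω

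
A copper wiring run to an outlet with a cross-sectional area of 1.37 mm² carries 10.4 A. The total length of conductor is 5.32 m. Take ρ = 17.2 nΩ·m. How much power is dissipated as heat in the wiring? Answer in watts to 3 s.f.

ρ = 17.2 nΩ·m = 1.72×10^-8 Ω·m
A = 1.37 mm² = 1.370e-06 m²
R = ρL/A = (1.72×10^-8)(5.32)/(1.370e-06) = 0.06679 Ω
P = I²R = (10.4)² × 0.06679 = 7.22 W

7.22 W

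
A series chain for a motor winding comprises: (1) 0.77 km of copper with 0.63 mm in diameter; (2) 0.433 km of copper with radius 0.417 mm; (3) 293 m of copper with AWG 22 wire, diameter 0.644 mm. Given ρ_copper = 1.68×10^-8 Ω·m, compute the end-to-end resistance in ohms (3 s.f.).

69.9 Ω

Seg 1: A = π(d/2)² = π(3.1500e-04 m)² = 3.117e-07 m²
R_1 = (1.68×10^-8)(770)/(3.117e-07) = 41.5 Ω
Seg 2: A = πr² = π(4.1700e-04 m)² = 5.463e-07 m²
R_2 = (1.68×10^-8)(433)/(5.463e-07) = 13.32 Ω
Seg 3: A = π(0.644/2 mm)² = π(3.2200e-04 m)² = 3.257e-07 m²
R_3 = (1.68×10^-8)(293)/(3.257e-07) = 15.11 Ω
R_total = R_1 + R_2 + R_3 = 69.9 Ω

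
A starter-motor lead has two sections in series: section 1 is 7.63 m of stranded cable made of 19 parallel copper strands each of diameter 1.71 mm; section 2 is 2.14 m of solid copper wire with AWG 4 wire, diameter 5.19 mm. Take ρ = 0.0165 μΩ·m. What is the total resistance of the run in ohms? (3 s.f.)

0.00455 Ω

ρ = 0.0165 μΩ·m = 1.65×10^-8 Ω·m
Section 1: A_strand = π(8.5500e-04)² = 2.297e-06 m²; R₁ = ρL/(N·A_s) = (1.65×10^-8)(7.63)/(19×2.297e-06) = 0.002885 Ω
Section 2: A = π(5.19/2 mm)² = π(2.5950e-03 m)² = 2.116e-05 m²
R₂ = (1.65×10^-8)(2.14)/(2.116e-05) = 0.001669 Ω
R = R₁ + R₂ = 0.00455 Ω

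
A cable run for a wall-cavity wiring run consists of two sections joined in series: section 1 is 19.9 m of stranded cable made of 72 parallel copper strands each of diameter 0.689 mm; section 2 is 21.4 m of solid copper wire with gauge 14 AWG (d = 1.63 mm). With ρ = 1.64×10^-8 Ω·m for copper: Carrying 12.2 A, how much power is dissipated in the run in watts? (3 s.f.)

26.8 W

Section 1: A_strand = π(3.4450e-04)² = 3.728e-07 m²; R₁ = ρL/(N·A_s) = (1.64×10^-8)(19.9)/(72×3.728e-07) = 0.01216 Ω
Section 2: A = π(1.63/2 mm)² = π(8.1500e-04 m)² = 2.087e-06 m²
R₂ = (1.64×10^-8)(21.4)/(2.087e-06) = 0.1682 Ω
R = R₁ + R₂ = 0.1803 Ω
P = I²R = (12.2)² × 0.1803 = 26.8 W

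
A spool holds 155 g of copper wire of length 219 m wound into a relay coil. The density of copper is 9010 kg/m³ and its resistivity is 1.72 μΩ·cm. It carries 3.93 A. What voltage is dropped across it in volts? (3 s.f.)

188 V

ρ = 1.72 μΩ·cm = 1.72×10^-8 Ω·m
A = m/(density·L) = 0.155/(9010×219) = 7.8553e-08 m²
R = ρL/A = (1.72×10^-8)(219)/(7.8553e-08) = 47.95 Ω
V = IR = 3.93 × 47.95 = 188 V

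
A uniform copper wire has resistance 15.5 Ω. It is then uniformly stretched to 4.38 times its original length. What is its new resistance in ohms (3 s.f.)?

Volume constant ⇒ A' = A/k with k = 4.38. R' = ρ(kL)/(A/k) = k²R.
R' = 19.18 × 15.5 = 297 Ω

297 Ω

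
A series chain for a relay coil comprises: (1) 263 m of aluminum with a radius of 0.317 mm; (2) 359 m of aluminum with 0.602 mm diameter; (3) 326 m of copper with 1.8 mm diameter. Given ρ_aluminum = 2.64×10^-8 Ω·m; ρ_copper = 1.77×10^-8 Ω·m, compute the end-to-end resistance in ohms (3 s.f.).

Seg 1: A = πr² = π(3.1700e-04 m)² = 3.157e-07 m²
R_1 = (2.64×10^-8)(263)/(3.157e-07) = 21.99 Ω
Seg 2: A = π(d/2)² = π(3.0100e-04 m)² = 2.846e-07 m²
R_2 = (2.64×10^-8)(359)/(2.846e-07) = 33.3 Ω
Seg 3: A = π(d/2)² = π(9.0000e-04 m)² = 2.545e-06 m²
R_3 = (1.77×10^-8)(326)/(2.545e-06) = 2.268 Ω
R_total = R_1 + R_2 + R_3 = 57.6 Ω

57.6 Ω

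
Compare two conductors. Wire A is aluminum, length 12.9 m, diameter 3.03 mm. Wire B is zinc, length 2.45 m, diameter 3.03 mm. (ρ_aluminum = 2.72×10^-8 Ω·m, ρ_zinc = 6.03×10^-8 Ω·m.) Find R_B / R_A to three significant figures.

0.421

R ∝ ρL/d², so R_B/R_A = (ρ_B/ρ_A) × (L_B/L_A)
= (6.03×10^-8/2.72×10^-8) × (2.45/12.9) = 0.421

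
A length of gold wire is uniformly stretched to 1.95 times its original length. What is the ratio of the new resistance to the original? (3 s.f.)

3.80

Volume constant ⇒ A' = A/k with k = 1.95. R' = ρ(kL)/(A/k) = k²R.
Factor = 3.80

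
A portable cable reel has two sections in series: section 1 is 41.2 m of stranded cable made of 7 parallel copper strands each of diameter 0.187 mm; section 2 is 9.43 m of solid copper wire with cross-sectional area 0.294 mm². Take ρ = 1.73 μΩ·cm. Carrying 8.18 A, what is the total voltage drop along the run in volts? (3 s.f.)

34.9 V

ρ = 1.73 μΩ·cm = 1.73×10^-8 Ω·m
Section 1: A_strand = π(9.3500e-05)² = 2.746e-08 m²; R₁ = ρL/(N·A_s) = (1.73×10^-8)(41.2)/(7×2.746e-08) = 3.707 Ω
Section 2: A = 0.294 mm² = 2.940e-07 m²
R₂ = (1.73×10^-8)(9.43)/(2.940e-07) = 0.5549 Ω
R = R₁ + R₂ = 4.262 Ω
V = IR = 8.18 × 4.262 = 34.9 V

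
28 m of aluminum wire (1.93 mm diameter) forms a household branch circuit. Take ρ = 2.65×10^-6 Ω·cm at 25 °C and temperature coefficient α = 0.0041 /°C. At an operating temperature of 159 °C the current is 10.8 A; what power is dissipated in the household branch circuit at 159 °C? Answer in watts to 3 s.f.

ρ = 2.65×10^-6 Ω·cm = 2.65×10^-8 Ω·m
A = π(d/2)² = π(9.6500e-04 m)² = 2.926e-06 m²
R₍25₎ = ρL/A = (2.65×10^-8)(28)/(2.926e-06) = 0.2536 Ω
R₍159₎ = R₍25₎(1 + αΔT) = 0.2536 × (1 + 0.0041×134) = 0.393 Ω
P = I²R = (10.8)² × 0.393 = 45.8 W

45.8 W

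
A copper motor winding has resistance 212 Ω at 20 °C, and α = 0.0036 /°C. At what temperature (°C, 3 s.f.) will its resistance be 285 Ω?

R = R₀(1 + α(T − T₀)) ⇒ T = T₀ + (R/R₀ − 1)/α
T = 20 + (285/212 − 1)/0.0036 = 20 + (0.3443)/0.0036 = 116 °C

116 °C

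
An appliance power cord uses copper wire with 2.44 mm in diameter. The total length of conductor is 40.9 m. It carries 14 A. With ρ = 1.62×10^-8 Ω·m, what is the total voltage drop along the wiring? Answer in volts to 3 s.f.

1.98 V

A = π(d/2)² = π(1.2200e-03 m)² = 4.676e-06 m²
R = ρL/A = (1.62×10^-8)(40.9)/(4.676e-06) = 0.1417 Ω
V = IR = 14 × 0.1417 = 1.98 V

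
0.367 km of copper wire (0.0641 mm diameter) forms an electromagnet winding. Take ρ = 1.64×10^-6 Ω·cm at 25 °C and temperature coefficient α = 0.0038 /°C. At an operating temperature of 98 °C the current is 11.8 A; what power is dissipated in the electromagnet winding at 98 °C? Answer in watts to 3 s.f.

3.32×10^5 W

ρ = 1.64×10^-6 Ω·cm = 1.64×10^-8 Ω·m
A = π(d/2)² = π(3.2050e-05 m)² = 3.227e-09 m²
R₍25₎ = ρL/A = (1.64×10^-8)(367)/(3.227e-09) = 1865 Ω
R₍98₎ = R₍25₎(1 + αΔT) = 1865 × (1 + 0.0038×73) = 2382 Ω
P = I²R = (11.8)² × 2382 = 3.32×10^5 W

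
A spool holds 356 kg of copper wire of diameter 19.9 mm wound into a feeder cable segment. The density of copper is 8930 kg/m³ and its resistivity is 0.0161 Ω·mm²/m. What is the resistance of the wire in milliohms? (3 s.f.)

ρ = 0.0161 Ω·mm²/m = 1.61×10^-8 Ω·m
A = π(d/2)² = π(9.9500e-03 m)² = 3.1103e-04 m²
L = m/(density·A) = 356/(8930×3.1103e-04) = 128.2 m
R = ρL/A = (1.61×10^-8)(128.2)/(3.1103e-04) = 6.63 mΩ

6.63 mΩ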